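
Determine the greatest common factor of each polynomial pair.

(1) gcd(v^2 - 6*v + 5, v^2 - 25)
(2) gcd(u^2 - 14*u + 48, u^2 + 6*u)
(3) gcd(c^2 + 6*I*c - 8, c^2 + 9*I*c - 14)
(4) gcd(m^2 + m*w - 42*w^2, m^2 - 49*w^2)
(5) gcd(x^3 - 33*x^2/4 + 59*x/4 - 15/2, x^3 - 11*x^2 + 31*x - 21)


(1) = v - 5
(2) = 1
(3) = gcd((c + 2*I)*(c + 4*I), (c + 2*I)*(c + 7*I)) = c + 2*I
(4) = gcd((m - 6*w)*(m + 7*w), (m - 7*w)*(m + 7*w)) = m + 7*w
(5) = gcd((x - 6)*(x - 5/4)*(x - 1), (x - 7)*(x - 3)*(x - 1)) = x - 1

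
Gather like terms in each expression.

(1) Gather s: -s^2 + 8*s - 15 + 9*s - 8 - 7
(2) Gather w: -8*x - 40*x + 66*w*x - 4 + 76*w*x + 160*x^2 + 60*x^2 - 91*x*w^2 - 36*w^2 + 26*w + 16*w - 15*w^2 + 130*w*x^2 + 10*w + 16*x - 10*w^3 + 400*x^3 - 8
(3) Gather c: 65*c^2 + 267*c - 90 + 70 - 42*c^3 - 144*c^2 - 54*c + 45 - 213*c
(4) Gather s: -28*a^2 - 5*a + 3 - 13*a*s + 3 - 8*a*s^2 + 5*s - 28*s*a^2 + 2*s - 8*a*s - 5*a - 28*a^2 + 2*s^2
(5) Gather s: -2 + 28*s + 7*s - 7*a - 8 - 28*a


(1) = -s^2 + 17*s - 30
(2) = -10*w^3 + w^2*(-91*x - 51) + w*(130*x^2 + 142*x + 52) + 400*x^3 + 220*x^2 - 32*x - 12
(3) = -42*c^3 - 79*c^2 + 25
(4) = -56*a^2 - 10*a + s^2*(2 - 8*a) + s*(-28*a^2 - 21*a + 7) + 6
(5) = -35*a + 35*s - 10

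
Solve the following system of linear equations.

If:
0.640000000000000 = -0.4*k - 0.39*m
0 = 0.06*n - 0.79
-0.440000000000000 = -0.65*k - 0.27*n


Then:
k = -4.79
m = 3.27
n = 13.17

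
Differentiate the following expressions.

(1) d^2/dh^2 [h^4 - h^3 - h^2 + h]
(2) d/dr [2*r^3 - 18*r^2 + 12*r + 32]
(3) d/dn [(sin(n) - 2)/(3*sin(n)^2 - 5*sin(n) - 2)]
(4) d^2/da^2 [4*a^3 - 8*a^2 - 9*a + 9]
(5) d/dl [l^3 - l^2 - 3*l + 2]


(1) = 12*h^2 - 6*h - 2
(2) = 6*r^2 - 36*r + 12
(3) = -3*cos(n)/(3*sin(n) + 1)^2
(4) = 24*a - 16
(5) = 3*l^2 - 2*l - 3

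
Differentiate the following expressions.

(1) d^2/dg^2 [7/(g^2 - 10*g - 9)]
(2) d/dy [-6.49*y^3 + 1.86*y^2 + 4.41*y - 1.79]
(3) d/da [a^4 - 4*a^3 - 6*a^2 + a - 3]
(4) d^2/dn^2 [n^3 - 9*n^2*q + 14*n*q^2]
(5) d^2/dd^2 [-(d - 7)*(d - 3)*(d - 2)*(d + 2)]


(1) = 14*(g^2 - 10*g - 4*(g - 5)^2 - 9)/(-g^2 + 10*g + 9)^3
(2) = -19.47*y^2 + 3.72*y + 4.41
(3) = 4*a^3 - 12*a^2 - 12*a + 1
(4) = 6*n - 18*q
(5) = -12*d^2 + 60*d - 34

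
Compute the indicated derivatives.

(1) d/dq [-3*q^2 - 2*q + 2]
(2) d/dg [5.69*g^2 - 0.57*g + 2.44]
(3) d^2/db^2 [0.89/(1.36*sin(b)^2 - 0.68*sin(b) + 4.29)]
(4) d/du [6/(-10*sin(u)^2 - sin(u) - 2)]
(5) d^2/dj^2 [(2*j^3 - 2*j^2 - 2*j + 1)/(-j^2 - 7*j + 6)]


(1) = -6*q - 2
(2) = 11.38*g - 0.57
(3) = (-6.584576*sin(b)^4 + 2.469216*sin(b)^3 + 30.235792*sin(b)^2 - 7.53474*sin(b) - 9.56216)/(1.36*sin(b)^2 - 0.68*sin(b) + 4.29)^3
(4) = 6*(20*sin(u) + 1)*cos(u)/(10*sin(u)^2 + sin(u) + 2)^2
(5) = 2*(-122*j^3 + 285*j^2 - 201*j + 101)/(j^6 + 21*j^5 + 129*j^4 + 91*j^3 - 774*j^2 + 756*j - 216)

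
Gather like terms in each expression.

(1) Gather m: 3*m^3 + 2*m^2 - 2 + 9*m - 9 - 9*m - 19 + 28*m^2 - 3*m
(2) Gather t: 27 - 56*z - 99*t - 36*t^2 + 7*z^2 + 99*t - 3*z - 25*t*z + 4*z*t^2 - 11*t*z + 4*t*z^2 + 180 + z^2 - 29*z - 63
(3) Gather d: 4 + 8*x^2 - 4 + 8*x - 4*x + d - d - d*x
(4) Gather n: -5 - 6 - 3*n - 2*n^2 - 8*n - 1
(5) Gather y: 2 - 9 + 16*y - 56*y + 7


(1) = 3*m^3 + 30*m^2 - 3*m - 30
(2) = t^2*(4*z - 36) + t*(4*z^2 - 36*z) + 8*z^2 - 88*z + 144
(3) = -d*x + 8*x^2 + 4*x
(4) = -2*n^2 - 11*n - 12
(5) = -40*y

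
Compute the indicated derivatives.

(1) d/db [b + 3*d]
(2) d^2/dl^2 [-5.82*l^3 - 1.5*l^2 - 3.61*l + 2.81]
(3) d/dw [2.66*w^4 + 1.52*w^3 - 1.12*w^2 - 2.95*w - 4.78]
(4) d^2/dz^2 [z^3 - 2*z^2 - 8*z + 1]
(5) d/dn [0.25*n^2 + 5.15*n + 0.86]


(1) = 1
(2) = -34.92*l - 3.0
(3) = 10.64*w^3 + 4.56*w^2 - 2.24*w - 2.95
(4) = 6*z - 4
(5) = 0.5*n + 5.15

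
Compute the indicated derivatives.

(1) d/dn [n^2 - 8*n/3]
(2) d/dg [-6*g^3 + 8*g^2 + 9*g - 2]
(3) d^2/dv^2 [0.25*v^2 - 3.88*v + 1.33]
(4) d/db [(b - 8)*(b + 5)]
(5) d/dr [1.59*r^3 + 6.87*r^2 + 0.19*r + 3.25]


(1) = 2*n - 8/3
(2) = -18*g^2 + 16*g + 9
(3) = 0.500000000000000
(4) = 2*b - 3
(5) = 4.77*r^2 + 13.74*r + 0.19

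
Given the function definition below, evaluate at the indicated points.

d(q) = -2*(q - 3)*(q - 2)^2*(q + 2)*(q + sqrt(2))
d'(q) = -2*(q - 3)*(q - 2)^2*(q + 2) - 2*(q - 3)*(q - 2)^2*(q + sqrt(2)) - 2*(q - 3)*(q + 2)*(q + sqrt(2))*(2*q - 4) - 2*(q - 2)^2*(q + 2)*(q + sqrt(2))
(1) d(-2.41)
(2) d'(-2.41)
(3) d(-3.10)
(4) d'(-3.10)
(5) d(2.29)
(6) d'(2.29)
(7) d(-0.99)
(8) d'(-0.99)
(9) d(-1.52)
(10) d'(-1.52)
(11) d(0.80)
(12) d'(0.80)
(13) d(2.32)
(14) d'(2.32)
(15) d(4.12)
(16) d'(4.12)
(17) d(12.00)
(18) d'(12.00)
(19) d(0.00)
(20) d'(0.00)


(1) = 85.91
(2) = -350.66
(3) = 588.43
(4) = -1211.21
(5) = 1.90
(6) = 11.37
(7) = 30.57
(8) = 74.21
(9) = -5.69
(10) = 46.41
(11) = 39.28
(12) = -51.56
(13) = 2.25
(14) = 11.86
(15) = -340.98
(16) = -743.45
(17) = -338038.18
(18) = -154513.02
(19) = 67.88
(20) = -8.57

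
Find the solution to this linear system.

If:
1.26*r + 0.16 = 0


Then:
r = -0.13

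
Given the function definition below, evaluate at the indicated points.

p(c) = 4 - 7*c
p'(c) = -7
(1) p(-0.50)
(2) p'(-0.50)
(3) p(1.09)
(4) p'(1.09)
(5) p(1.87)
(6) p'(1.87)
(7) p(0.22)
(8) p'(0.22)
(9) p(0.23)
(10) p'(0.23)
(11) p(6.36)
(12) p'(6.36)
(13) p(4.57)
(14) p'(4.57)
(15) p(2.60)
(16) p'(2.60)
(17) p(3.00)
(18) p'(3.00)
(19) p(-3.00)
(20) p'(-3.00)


(1) = 7.50
(2) = -7.00
(3) = -3.63
(4) = -7.00
(5) = -9.09
(6) = -7.00
(7) = 2.46
(8) = -7.00
(9) = 2.39
(10) = -7.00
(11) = -40.52
(12) = -7.00
(13) = -27.99
(14) = -7.00
(15) = -14.20
(16) = -7.00
(17) = -17.00
(18) = -7.00
(19) = 25.00
(20) = -7.00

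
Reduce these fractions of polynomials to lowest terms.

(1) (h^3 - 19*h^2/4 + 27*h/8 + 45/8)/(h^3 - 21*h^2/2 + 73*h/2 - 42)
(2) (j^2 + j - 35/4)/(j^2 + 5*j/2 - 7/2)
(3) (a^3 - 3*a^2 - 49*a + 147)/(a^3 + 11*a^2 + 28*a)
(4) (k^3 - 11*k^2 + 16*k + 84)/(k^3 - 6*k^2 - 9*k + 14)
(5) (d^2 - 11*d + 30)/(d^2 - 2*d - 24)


(1) = (8*h^2 - 14*h - 15)/(8*h^2 - 60*h + 112)
(2) = (2*j - 5)/(2*j - 2)
(3) = (a^2 - 10*a + 21)/(a^2 + 4*a)
(4) = (k - 6)/(k - 1)
(5) = (d - 5)/(d + 4)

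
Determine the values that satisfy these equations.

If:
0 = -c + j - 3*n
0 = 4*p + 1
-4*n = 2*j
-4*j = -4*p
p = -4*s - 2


Then:
c = -5/8
j = -1/4
n = 1/8
p = -1/4
s = -7/16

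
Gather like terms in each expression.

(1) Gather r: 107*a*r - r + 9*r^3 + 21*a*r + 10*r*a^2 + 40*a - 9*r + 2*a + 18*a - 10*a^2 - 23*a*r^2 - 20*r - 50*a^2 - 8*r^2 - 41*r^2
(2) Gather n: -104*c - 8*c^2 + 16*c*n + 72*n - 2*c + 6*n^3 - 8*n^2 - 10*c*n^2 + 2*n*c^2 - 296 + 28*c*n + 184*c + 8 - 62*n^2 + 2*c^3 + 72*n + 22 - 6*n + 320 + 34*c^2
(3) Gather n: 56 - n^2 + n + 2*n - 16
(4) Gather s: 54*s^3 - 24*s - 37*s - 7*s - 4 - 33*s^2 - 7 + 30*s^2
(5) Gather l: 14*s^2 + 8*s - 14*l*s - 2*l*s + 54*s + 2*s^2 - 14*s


(1) = -60*a^2 + 60*a + 9*r^3 + r^2*(-23*a - 49) + r*(10*a^2 + 128*a - 30)
(2) = 2*c^3 + 26*c^2 + 78*c + 6*n^3 + n^2*(-10*c - 70) + n*(2*c^2 + 44*c + 138) + 54
(3) = -n^2 + 3*n + 40
(4) = 54*s^3 - 3*s^2 - 68*s - 11
(5) = -16*l*s + 16*s^2 + 48*s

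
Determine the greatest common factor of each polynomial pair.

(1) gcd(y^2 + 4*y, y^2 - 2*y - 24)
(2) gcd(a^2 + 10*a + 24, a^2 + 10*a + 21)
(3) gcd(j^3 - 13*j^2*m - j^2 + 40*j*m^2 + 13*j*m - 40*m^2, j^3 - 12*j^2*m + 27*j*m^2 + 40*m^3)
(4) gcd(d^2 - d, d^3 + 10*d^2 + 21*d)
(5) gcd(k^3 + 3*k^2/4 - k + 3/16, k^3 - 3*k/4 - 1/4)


(1) = y + 4
(2) = gcd((a + 4)*(a + 6), (a + 3)*(a + 7)) = 1
(3) = gcd((j - 1)*(j - 8*m)*(j - 5*m), (j - 8*m)*(j - 5*m)*(j + m)) = j^2 - 13*j*m + 40*m^2
(4) = d
(5) = gcd((k - 1/2)*(k - 1/4)*(k + 3/2), (k - 1)*(k + 1/2)^2) = 1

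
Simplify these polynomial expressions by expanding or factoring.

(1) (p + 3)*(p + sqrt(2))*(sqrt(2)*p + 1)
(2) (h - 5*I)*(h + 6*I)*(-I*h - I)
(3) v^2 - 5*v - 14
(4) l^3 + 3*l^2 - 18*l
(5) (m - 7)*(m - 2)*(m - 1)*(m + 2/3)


(1) = sqrt(2)*p^3 + 3*p^2 + 3*sqrt(2)*p^2 + sqrt(2)*p + 9*p + 3*sqrt(2)
(2) = -I*h^3 + h^2 - I*h^2 + h - 30*I*h - 30*I
(3) = (v - 7)*(v + 2)
(4) = l*(l - 3)*(l + 6)
(5) = m^4 - 28*m^3/3 + 49*m^2/3 + 4*m/3 - 28/3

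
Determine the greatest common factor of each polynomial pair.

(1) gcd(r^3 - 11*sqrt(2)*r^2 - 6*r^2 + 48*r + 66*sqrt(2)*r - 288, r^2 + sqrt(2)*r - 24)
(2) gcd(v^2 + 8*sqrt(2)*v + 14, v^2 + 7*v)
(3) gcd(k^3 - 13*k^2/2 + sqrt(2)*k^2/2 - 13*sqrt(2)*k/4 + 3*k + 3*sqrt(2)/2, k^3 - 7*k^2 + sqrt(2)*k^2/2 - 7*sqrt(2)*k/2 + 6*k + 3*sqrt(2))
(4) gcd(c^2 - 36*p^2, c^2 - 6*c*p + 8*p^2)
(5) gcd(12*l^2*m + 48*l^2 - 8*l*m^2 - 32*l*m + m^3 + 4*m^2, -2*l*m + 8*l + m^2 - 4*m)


(1) = r - 3*sqrt(2)
(2) = gcd((v + sqrt(2))*(v + 7*sqrt(2)), v*(v + 7)) = 1
(3) = k^2 + k*(-6 + sqrt(2)/2) - 3*sqrt(2)
(4) = gcd((c - 6*p)*(c + 6*p), (c - 4*p)*(c - 2*p)) = 1
(5) = gcd((-6*l + m)*(-2*l + m)*(m + 4), (-2*l + m)*(m - 4)) = 2*l - m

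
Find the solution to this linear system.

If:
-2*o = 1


Then:
o = -1/2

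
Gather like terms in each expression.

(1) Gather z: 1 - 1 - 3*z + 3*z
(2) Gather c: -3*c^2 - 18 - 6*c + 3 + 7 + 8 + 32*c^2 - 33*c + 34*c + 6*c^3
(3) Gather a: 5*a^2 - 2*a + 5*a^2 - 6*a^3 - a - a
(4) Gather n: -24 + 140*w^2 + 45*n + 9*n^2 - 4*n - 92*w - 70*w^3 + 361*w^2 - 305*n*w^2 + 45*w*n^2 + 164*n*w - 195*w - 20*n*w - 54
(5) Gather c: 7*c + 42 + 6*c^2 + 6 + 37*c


(1) = 0
(2) = 6*c^3 + 29*c^2 - 5*c
(3) = -6*a^3 + 10*a^2 - 4*a
(4) = n^2*(45*w + 9) + n*(-305*w^2 + 144*w + 41) - 70*w^3 + 501*w^2 - 287*w - 78
(5) = 6*c^2 + 44*c + 48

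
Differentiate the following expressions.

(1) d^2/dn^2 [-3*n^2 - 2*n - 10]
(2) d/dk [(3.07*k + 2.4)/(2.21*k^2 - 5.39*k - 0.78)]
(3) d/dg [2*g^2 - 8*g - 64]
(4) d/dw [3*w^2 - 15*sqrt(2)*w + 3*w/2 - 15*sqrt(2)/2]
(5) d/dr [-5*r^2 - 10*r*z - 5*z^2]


(1) = -6
(2) = (-6.7847*k^2 - 10.608*k + 10.5414)/(4.8841*k^4 - 23.8238*k^3 + 25.6045*k^2 + 8.4084*k + 0.6084)
(3) = 4*g - 8
(4) = 6*w - 15*sqrt(2) + 3/2
(5) = -10*r - 10*z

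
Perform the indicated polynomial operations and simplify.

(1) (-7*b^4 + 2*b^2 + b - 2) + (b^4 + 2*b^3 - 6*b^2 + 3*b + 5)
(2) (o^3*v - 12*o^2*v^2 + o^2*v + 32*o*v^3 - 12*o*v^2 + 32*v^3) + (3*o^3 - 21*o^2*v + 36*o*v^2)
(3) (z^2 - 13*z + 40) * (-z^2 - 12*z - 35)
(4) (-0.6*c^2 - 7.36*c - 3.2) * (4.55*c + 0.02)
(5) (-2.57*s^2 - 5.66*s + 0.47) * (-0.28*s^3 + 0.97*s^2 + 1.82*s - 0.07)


(1) = -6*b^4 + 2*b^3 - 4*b^2 + 4*b + 3
(2) = o^3*v + 3*o^3 - 12*o^2*v^2 - 20*o^2*v + 32*o*v^3 + 24*o*v^2 + 32*v^3
(3) = -z^4 + z^3 + 81*z^2 - 25*z - 1400
(4) = -2.73*c^3 - 33.5*c^2 - 14.7072*c - 0.064
(5) = 0.7196*s^5 - 0.9081*s^4 - 10.2992*s^3 - 9.6654*s^2 + 1.2516*s - 0.0329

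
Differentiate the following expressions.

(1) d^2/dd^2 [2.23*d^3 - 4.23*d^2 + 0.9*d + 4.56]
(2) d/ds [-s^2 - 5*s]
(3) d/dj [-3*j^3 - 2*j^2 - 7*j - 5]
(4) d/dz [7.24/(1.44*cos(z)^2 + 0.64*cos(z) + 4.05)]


(1) = 13.38*d - 8.46
(2) = -2*s - 5
(3) = -9*j^2 - 4*j - 7
(4) = (20.8512*cos(z) + 4.6336)*sin(z)/(1.44*cos(z)^2 + 0.64*cos(z) + 4.05)^2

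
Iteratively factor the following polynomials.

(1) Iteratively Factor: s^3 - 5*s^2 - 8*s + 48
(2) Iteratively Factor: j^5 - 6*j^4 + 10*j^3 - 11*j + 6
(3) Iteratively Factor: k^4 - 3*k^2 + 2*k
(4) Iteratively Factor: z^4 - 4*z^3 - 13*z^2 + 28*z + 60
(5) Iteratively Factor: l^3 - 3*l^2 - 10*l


(1) = (s - 4)*(s^2 - s - 12) = (s - 4)^2*(s + 3)
(2) = (j + 1)*(j^4 - 7*j^3 + 17*j^2 - 17*j + 6) = (j - 1)*(j + 1)*(j^3 - 6*j^2 + 11*j - 6) = (j - 2)*(j - 1)*(j + 1)*(j^2 - 4*j + 3) = (j - 3)*(j - 2)*(j - 1)*(j + 1)*(j - 1)
(3) = (k + 2)*(k^3 - 2*k^2 + k) = k*(k + 2)*(k^2 - 2*k + 1) = k*(k - 1)*(k + 2)*(k - 1)
(4) = (z + 2)*(z^3 - 6*z^2 - z + 30) = (z + 2)^2*(z^2 - 8*z + 15) = (z - 3)*(z + 2)^2*(z - 5)
(5) = (l + 2)*(l^2 - 5*l) = (l - 5)*(l + 2)*(l)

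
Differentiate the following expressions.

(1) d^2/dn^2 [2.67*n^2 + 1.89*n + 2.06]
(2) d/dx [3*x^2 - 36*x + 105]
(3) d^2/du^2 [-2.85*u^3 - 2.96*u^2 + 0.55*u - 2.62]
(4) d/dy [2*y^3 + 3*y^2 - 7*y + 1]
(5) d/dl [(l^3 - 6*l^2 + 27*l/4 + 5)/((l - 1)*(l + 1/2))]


(1) = 5.34000000000000
(2) = 6*x - 36
(3) = -17.1*u - 5.92
(4) = 6*y^2 + 6*y - 7
(5) = (l^2 - 2*l - 7/2)/(l^2 - 2*l + 1)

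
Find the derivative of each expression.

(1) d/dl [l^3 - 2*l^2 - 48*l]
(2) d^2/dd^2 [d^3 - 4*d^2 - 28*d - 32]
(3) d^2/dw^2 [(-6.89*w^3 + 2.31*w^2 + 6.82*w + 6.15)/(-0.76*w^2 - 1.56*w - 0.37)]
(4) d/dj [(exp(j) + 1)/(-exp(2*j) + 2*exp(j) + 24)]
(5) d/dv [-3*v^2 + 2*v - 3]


(1) = 3*l^2 - 4*l - 48
(2) = 6*d - 8
(3) = (27.25908*w^3 + 6.44544*w^2 - 26.58249*w - 19.23399)/(0.438976*w^6 + 2.703168*w^5 + 6.189744*w^4 + 6.428448*w^3 + 3.013428*w^2 + 0.640692*w + 0.050653)
(4) = (-2*(1 - exp(j))*(exp(j) + 1) - exp(2*j) + 2*exp(j) + 24)*exp(j)/(-exp(2*j) + 2*exp(j) + 24)^2
(5) = 2 - 6*v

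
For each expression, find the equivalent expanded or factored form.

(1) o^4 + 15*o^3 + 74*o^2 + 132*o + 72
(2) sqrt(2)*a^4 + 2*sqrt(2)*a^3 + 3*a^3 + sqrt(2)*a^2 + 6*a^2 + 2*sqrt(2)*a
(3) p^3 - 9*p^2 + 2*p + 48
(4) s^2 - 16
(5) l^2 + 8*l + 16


(1) = (o + 1)*(o + 2)*(o + 6)^2
(2) = a*(a + 2)*(a + sqrt(2))*(sqrt(2)*a + 1)
(3) = (p - 8)*(p - 3)*(p + 2)
(4) = (s - 4)*(s + 4)
(5) = (l + 4)^2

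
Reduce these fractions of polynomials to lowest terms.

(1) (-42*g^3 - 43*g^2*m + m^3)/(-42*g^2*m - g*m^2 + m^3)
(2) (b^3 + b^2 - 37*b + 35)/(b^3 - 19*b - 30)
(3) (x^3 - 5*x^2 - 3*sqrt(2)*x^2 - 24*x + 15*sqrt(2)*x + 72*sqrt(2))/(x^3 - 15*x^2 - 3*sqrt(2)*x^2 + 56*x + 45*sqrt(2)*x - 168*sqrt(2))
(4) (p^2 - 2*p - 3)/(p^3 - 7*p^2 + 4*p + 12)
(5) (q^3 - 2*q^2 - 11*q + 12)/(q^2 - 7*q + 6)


(1) = (g + m)/m
(2) = (b^2 + 6*b - 7)/(b^2 + 5*b + 6)
(3) = (x + 3)/(x - 7)
(4) = (p - 3)/(p^2 - 8*p + 12)
(5) = (q^2 - q - 12)/(q - 6)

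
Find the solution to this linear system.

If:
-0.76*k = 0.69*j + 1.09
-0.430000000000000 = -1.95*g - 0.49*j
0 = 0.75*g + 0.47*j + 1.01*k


Then:
g = 0.73
j = -2.02
k = 0.40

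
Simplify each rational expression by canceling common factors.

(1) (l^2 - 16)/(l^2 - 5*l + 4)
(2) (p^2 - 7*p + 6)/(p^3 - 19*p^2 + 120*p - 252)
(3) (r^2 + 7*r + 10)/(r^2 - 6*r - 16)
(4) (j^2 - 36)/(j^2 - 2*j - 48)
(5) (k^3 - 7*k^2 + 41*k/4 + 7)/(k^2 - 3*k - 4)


(1) = (l + 4)/(l - 1)
(2) = (p - 1)/(p^2 - 13*p + 42)
(3) = (r + 5)/(r - 8)
(4) = (j - 6)/(j - 8)
(5) = (4*k^2 - 12*k - 7)/(4*k + 4)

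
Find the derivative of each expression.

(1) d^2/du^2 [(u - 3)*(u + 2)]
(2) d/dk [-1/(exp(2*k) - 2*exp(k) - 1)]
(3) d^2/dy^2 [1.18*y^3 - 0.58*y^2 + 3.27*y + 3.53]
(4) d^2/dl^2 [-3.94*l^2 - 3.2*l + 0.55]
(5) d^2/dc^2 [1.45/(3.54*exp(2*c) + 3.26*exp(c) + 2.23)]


(1) = 2
(2) = 2*(exp(k) - 1)*exp(k)/(-exp(2*k) + 2*exp(k) + 1)^2
(3) = 7.08*y - 1.16
(4) = -7.88000000000000
(5) = (1.45*(7.08*exp(c) + 3.26)*(14.16*exp(c) + 6.52)*exp(c) - (20.532*exp(c) + 4.727)*(3.54*exp(2*c) + 3.26*exp(c) + 2.23))*exp(c)/(3.54*exp(2*c) + 3.26*exp(c) + 2.23)^3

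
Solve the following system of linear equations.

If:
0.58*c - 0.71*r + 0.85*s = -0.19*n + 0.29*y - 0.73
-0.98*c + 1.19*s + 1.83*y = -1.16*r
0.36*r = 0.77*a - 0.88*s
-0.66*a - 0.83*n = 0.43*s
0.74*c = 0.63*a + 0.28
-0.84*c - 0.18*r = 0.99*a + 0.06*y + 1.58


Then:
a = -1.10
c = -0.56
n = 1.32
r = -0.27
s = -0.85
y = 0.43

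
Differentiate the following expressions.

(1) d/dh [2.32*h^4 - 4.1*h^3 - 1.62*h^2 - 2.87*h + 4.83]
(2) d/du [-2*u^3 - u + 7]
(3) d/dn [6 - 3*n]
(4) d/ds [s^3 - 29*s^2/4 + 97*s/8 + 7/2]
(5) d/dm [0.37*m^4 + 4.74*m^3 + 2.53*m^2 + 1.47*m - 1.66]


(1) = 9.28*h^3 - 12.3*h^2 - 3.24*h - 2.87
(2) = -6*u^2 - 1
(3) = -3
(4) = 3*s^2 - 29*s/2 + 97/8
(5) = 1.48*m^3 + 14.22*m^2 + 5.06*m + 1.47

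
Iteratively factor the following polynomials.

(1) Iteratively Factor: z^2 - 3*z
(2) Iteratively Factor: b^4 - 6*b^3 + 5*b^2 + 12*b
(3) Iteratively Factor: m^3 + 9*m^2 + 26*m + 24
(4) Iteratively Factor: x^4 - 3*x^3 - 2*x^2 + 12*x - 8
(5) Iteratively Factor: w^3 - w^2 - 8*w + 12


(1) = (z)*(z - 3)
(2) = (b - 3)*(b^3 - 3*b^2 - 4*b) = (b - 4)*(b - 3)*(b^2 + b) = (b - 4)*(b - 3)*(b + 1)*(b)
(3) = (m + 4)*(m^2 + 5*m + 6) = (m + 2)*(m + 4)*(m + 3)
(4) = (x - 2)*(x^3 - x^2 - 4*x + 4) = (x - 2)*(x + 2)*(x^2 - 3*x + 2) = (x - 2)^2*(x + 2)*(x - 1)
(5) = (w - 2)*(w^2 + w - 6) = (w - 2)*(w + 3)*(w - 2)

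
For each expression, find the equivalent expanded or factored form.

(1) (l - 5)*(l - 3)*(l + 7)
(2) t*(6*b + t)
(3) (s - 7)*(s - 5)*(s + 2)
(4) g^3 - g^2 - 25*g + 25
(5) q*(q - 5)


(1) = l^3 - l^2 - 41*l + 105
(2) = 6*b*t + t^2
(3) = s^3 - 10*s^2 + 11*s + 70
(4) = (g - 5)*(g - 1)*(g + 5)
(5) = q^2 - 5*q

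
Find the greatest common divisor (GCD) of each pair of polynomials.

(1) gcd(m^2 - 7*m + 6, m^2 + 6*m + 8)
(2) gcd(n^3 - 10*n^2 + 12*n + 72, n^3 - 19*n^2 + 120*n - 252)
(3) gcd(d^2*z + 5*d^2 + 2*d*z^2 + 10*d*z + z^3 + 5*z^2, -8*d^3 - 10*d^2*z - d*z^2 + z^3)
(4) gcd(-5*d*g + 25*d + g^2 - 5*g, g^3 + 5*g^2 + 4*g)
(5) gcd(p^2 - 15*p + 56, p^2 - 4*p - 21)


(1) = gcd((m - 6)*(m - 1), (m + 2)*(m + 4)) = 1
(2) = gcd((n - 6)^2*(n + 2), (n - 7)*(n - 6)^2) = n^2 - 12*n + 36
(3) = gcd((d + z)^2*(z + 5), (-4*d + z)*(d + z)*(2*d + z)) = d + z
(4) = gcd((-5*d + g)*(g - 5), g*(g + 1)*(g + 4)) = 1
(5) = gcd((p - 8)*(p - 7), (p - 7)*(p + 3)) = p - 7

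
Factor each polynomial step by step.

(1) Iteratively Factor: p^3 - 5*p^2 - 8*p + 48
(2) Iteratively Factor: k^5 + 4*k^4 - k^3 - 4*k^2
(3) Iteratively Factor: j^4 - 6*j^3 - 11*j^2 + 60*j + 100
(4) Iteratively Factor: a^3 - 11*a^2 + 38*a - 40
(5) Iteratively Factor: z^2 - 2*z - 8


(1) = (p + 3)*(p^2 - 8*p + 16) = (p - 4)*(p + 3)*(p - 4)
(2) = (k + 1)*(k^4 + 3*k^3 - 4*k^2) = k*(k + 1)*(k^3 + 3*k^2 - 4*k) = k^2*(k + 1)*(k^2 + 3*k - 4) = k^2*(k + 1)*(k + 4)*(k - 1)
(3) = (j + 2)*(j^3 - 8*j^2 + 5*j + 50) = (j - 5)*(j + 2)*(j^2 - 3*j - 10) = (j - 5)*(j + 2)^2*(j - 5)
(4) = (a - 2)*(a^2 - 9*a + 20) = (a - 5)*(a - 2)*(a - 4)
(5) = (z + 2)*(z - 4)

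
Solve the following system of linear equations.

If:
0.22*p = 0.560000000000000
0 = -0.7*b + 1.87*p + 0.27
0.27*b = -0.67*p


Then:
No Solution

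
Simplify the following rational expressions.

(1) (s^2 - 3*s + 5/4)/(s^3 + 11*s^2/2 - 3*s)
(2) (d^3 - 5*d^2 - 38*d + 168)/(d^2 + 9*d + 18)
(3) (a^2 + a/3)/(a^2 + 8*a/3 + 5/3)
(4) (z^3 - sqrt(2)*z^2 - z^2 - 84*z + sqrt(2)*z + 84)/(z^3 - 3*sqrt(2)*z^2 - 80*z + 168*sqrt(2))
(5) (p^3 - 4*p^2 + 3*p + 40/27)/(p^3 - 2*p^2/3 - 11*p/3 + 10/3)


(1) = (2*s - 5)/(2*s^2 + 12*s)
(2) = (d^2 - 11*d + 28)/(d + 3)
(3) = (3*a^2 + a)/(3*a^2 + 8*a + 5)
(4) = (z - 1)/(z - 2*sqrt(2))
(5) = (9*p^2 - 21*p - 8)/(9*p^2 + 9*p - 18)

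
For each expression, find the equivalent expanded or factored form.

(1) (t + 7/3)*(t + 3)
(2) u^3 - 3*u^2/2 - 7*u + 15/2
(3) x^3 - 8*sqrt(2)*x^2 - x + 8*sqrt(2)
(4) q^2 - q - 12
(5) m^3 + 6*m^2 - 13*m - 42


(1) = t^2 + 16*t/3 + 7
(2) = (u - 3)*(u - 1)*(u + 5/2)
(3) = (x - 1)*(x + 1)*(x - 8*sqrt(2))
(4) = (q - 4)*(q + 3)
(5) = (m - 3)*(m + 2)*(m + 7)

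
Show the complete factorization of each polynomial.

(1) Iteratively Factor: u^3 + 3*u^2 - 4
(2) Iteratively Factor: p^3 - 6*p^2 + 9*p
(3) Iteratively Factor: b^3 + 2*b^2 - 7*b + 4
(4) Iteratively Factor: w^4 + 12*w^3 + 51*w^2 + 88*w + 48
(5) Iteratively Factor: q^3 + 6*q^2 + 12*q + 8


(1) = (u - 1)*(u^2 + 4*u + 4) = (u - 1)*(u + 2)*(u + 2)
(2) = (p - 3)*(p^2 - 3*p) = (p - 3)^2*(p)
(3) = (b - 1)*(b^2 + 3*b - 4) = (b - 1)*(b + 4)*(b - 1)
(4) = (w + 3)*(w^3 + 9*w^2 + 24*w + 16) = (w + 1)*(w + 3)*(w^2 + 8*w + 16) = (w + 1)*(w + 3)*(w + 4)*(w + 4)
(5) = (q + 2)*(q^2 + 4*q + 4) = (q + 2)^2*(q + 2)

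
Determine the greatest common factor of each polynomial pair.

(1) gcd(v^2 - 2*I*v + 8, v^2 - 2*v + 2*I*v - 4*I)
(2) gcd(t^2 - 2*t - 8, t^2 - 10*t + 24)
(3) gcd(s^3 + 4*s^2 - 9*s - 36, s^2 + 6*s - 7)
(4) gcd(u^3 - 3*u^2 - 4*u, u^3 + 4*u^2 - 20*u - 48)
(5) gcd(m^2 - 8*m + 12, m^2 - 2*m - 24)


(1) = gcd((v - 4*I)*(v + 2*I), (v - 2)*(v + 2*I)) = v + 2*I
(2) = gcd((t - 4)*(t + 2), (t - 6)*(t - 4)) = t - 4
(3) = 1
(4) = gcd(u*(u - 4)*(u + 1), (u - 4)*(u + 2)*(u + 6)) = u - 4
(5) = gcd((m - 6)*(m - 2), (m - 6)*(m + 4)) = m - 6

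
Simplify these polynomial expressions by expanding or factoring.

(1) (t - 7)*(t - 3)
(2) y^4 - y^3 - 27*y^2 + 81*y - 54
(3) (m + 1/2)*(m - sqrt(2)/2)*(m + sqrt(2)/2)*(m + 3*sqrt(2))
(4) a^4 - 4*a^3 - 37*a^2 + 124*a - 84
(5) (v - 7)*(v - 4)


(1) = t^2 - 10*t + 21
(2) = (y - 3)^2*(y - 1)*(y + 6)
(3) = m^4 + m^3/2 + 3*sqrt(2)*m^3 - m^2/2 + 3*sqrt(2)*m^2/2 - 3*sqrt(2)*m/2 - m/4 - 3*sqrt(2)/4
(4) = (a - 7)*(a - 2)*(a - 1)*(a + 6)
(5) = v^2 - 11*v + 28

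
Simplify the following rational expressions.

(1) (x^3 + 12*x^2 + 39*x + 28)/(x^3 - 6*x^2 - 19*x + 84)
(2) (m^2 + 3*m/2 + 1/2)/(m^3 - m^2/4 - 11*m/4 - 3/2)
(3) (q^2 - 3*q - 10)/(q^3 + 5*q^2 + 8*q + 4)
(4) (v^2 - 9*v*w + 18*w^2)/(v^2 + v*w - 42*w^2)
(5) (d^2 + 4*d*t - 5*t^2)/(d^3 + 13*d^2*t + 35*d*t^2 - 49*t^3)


(1) = (x^2 + 8*x + 7)/(x^2 - 10*x + 21)
(2) = (4*m + 2)/(4*m^2 - 5*m - 6)
(3) = (q - 5)/(q^2 + 3*q + 2)
(4) = (v - 3*w)/(v + 7*w)
(5) = (d + 5*t)/(d^2 + 14*d*t + 49*t^2)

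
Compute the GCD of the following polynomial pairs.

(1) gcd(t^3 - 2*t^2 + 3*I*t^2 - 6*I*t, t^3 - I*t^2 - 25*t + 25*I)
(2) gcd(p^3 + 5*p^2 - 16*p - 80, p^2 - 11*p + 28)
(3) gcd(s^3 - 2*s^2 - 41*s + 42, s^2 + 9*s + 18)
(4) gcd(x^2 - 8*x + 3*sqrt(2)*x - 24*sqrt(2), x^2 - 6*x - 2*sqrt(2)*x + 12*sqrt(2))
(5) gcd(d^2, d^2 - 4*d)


(1) = gcd(t*(t - 2)*(t + 3*I), (t - 5)*(t + 5)*(t - I)) = 1
(2) = gcd((p - 4)*(p + 4)*(p + 5), (p - 7)*(p - 4)) = p - 4
(3) = s + 6
(4) = 1
(5) = d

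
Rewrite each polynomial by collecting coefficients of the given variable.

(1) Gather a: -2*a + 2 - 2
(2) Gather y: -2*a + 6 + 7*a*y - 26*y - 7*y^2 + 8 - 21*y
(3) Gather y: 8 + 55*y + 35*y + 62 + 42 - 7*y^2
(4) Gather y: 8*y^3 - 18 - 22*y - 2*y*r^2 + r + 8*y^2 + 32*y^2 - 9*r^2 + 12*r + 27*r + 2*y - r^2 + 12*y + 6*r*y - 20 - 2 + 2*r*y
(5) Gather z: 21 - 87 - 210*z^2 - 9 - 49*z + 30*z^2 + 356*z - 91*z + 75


(1) = -2*a
(2) = -2*a - 7*y^2 + y*(7*a - 47) + 14
(3) = -7*y^2 + 90*y + 112
(4) = -10*r^2 + 40*r + 8*y^3 + 40*y^2 + y*(-2*r^2 + 8*r - 8) - 40
(5) = -180*z^2 + 216*z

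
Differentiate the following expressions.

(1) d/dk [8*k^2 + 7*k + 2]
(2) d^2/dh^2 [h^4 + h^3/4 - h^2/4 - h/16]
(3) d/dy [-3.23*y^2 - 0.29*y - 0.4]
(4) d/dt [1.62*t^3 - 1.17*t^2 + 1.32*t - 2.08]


(1) = 16*k + 7
(2) = 12*h^2 + 3*h/2 - 1/2
(3) = -6.46*y - 0.29
(4) = 4.86*t^2 - 2.34*t + 1.32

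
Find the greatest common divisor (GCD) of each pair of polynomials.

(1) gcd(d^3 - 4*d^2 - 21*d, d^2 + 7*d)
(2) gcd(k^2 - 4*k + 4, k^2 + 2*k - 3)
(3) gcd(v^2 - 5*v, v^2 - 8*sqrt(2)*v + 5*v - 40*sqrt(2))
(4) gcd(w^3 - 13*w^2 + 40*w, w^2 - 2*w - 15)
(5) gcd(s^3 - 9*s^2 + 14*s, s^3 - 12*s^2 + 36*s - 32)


(1) = d
(2) = gcd((k - 2)^2, (k - 1)*(k + 3)) = 1
(3) = 1
(4) = gcd(w*(w - 8)*(w - 5), (w - 5)*(w + 3)) = w - 5
(5) = s - 2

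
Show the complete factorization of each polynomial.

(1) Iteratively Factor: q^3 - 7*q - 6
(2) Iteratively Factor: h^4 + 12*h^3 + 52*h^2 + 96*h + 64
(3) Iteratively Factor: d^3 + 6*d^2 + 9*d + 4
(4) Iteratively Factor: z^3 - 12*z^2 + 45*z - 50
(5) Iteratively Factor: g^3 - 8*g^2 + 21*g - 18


(1) = (q + 1)*(q^2 - q - 6) = (q - 3)*(q + 1)*(q + 2)
(2) = (h + 4)*(h^3 + 8*h^2 + 20*h + 16) = (h + 4)^2*(h^2 + 4*h + 4) = (h + 2)*(h + 4)^2*(h + 2)
(3) = (d + 4)*(d^2 + 2*d + 1) = (d + 1)*(d + 4)*(d + 1)
(4) = (z - 5)*(z^2 - 7*z + 10) = (z - 5)*(z - 2)*(z - 5)
(5) = (g - 3)*(g^2 - 5*g + 6) = (g - 3)^2*(g - 2)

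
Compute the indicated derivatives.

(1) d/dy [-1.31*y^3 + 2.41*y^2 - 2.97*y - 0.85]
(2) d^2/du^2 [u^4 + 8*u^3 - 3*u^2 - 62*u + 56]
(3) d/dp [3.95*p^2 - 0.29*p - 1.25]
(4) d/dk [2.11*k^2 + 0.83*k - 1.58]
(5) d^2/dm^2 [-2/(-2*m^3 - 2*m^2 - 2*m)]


(1) = -3.93*y^2 + 4.82*y - 2.97
(2) = 12*u^2 + 48*u - 6
(3) = 7.9*p - 0.29
(4) = 4.22*k + 0.83
(5) = 2*(-m*(3*m + 1)*(m^2 + m + 1) + (3*m^2 + 2*m + 1)^2)/(m^3*(m^2 + m + 1)^3)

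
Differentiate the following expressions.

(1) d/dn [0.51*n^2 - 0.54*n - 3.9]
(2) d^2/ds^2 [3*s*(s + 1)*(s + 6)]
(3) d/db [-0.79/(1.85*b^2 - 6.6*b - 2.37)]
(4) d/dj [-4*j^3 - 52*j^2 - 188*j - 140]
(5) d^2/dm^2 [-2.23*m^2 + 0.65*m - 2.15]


(1) = 1.02*n - 0.54
(2) = 18*s + 42
(3) = (2.923*b - 5.214)/(-1.85*b^2 + 6.6*b + 2.37)^2
(4) = -12*j^2 - 104*j - 188
(5) = -4.46000000000000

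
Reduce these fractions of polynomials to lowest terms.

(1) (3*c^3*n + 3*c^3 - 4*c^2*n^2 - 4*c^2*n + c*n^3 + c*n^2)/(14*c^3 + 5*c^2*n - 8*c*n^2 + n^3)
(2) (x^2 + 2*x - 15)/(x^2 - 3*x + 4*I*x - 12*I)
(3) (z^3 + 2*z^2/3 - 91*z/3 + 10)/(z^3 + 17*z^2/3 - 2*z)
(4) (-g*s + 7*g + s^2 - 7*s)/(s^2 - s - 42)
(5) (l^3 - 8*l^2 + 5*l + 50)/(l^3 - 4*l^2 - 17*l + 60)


(1) = (3*c^3*n + 3*c^3 - 4*c^2*n^2 - 4*c^2*n + c*n^3 + c*n^2)/(14*c^3 + 5*c^2*n - 8*c*n^2 + n^3)
(2) = (x + 5)/(x + 4*I)
(3) = (z - 5)/z
(4) = (-g + s)/(s + 6)
(5) = (l^2 - 3*l - 10)/(l^2 + l - 12)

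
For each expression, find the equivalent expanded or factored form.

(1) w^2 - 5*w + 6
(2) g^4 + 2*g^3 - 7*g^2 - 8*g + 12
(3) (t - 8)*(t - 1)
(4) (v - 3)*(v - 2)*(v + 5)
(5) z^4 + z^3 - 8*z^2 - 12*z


(1) = (w - 3)*(w - 2)
(2) = (g - 2)*(g - 1)*(g + 2)*(g + 3)
(3) = t^2 - 9*t + 8
(4) = v^3 - 19*v + 30
(5) = z*(z - 3)*(z + 2)^2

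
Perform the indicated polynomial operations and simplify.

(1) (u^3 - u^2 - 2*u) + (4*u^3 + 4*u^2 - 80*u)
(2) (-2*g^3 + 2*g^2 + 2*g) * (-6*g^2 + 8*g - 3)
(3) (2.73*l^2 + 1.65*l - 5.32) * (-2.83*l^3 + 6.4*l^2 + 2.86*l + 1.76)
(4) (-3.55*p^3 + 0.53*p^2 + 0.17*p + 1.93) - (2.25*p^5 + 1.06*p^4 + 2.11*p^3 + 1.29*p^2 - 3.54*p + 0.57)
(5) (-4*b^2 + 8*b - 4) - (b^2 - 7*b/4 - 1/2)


(1) = 5*u^3 + 3*u^2 - 82*u
(2) = 12*g^5 - 28*g^4 + 10*g^3 + 10*g^2 - 6*g
(3) = -7.7259*l^5 + 12.8025*l^4 + 33.4234*l^3 - 24.5242*l^2 - 12.3112*l - 9.3632
(4) = -2.25*p^5 - 1.06*p^4 - 5.66*p^3 - 0.76*p^2 + 3.71*p + 1.36
(5) = -5*b^2 + 39*b/4 - 7/2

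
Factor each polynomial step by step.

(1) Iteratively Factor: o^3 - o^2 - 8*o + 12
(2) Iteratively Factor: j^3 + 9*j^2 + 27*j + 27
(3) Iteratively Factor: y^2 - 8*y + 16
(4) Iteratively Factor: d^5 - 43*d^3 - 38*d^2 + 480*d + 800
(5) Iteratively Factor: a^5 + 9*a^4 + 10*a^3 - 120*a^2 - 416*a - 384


(1) = (o - 2)*(o^2 + o - 6) = (o - 2)^2*(o + 3)
(2) = (j + 3)*(j^2 + 6*j + 9) = (j + 3)^2*(j + 3)
(3) = (y - 4)*(y - 4)
(4) = (d - 5)*(d^4 + 5*d^3 - 18*d^2 - 128*d - 160) = (d - 5)*(d + 4)*(d^3 + d^2 - 22*d - 40) = (d - 5)*(d + 4)^2*(d^2 - 3*d - 10) = (d - 5)*(d + 2)*(d + 4)^2*(d - 5)
(5) = (a + 3)*(a^4 + 6*a^3 - 8*a^2 - 96*a - 128) = (a - 4)*(a + 3)*(a^3 + 10*a^2 + 32*a + 32) = (a - 4)*(a + 3)*(a + 4)*(a^2 + 6*a + 8) = (a - 4)*(a + 3)*(a + 4)^2*(a + 2)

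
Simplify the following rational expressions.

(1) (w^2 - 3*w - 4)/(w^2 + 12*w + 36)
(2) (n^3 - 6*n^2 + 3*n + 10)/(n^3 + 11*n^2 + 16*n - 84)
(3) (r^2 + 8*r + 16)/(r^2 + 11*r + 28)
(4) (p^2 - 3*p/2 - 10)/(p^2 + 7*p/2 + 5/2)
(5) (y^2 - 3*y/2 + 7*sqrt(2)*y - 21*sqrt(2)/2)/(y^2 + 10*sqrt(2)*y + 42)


(1) = (w^2 - 3*w - 4)/(w^2 + 12*w + 36)
(2) = (n^2 - 4*n - 5)/(n^2 + 13*n + 42)
(3) = (r + 4)/(r + 7)
(4) = (p - 4)/(p + 1)
(5) = (2*y - 3)/(2*y + 6*sqrt(2))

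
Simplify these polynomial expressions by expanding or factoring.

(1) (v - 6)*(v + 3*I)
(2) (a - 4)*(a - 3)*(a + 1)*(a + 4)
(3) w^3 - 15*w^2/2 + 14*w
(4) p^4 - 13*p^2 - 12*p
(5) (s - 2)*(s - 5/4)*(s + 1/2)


(1) = v^2 - 6*v + 3*I*v - 18*I
(2) = a^4 - 2*a^3 - 19*a^2 + 32*a + 48
(3) = w*(w - 4)*(w - 7/2)
(4) = p*(p - 4)*(p + 1)*(p + 3)
(5) = s^3 - 11*s^2/4 + 7*s/8 + 5/4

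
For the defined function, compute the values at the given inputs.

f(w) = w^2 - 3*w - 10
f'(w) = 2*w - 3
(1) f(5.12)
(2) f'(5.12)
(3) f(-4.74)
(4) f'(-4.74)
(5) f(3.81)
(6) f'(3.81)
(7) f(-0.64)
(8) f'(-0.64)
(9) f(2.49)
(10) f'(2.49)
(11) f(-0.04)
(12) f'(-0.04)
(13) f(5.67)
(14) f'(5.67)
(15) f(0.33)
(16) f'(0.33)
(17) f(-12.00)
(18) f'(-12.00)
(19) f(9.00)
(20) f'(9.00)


(1) = 0.85
(2) = 7.24
(3) = 26.69
(4) = -12.48
(5) = -6.91
(6) = 4.62
(7) = -7.67
(8) = -4.28
(9) = -11.27
(10) = 1.98
(11) = -9.88
(12) = -3.08
(13) = 5.14
(14) = 8.34
(15) = -10.88
(16) = -2.34
(17) = 170.00
(18) = -27.00
(19) = 44.00
(20) = 15.00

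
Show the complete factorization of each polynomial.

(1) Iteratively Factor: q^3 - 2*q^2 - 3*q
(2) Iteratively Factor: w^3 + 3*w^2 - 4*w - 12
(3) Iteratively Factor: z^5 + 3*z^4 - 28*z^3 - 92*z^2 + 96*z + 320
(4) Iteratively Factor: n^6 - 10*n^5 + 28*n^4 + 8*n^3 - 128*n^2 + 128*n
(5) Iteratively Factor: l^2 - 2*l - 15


(1) = (q - 3)*(q^2 + q) = q*(q - 3)*(q + 1)
(2) = (w + 3)*(w^2 - 4) = (w + 2)*(w + 3)*(w - 2)
(3) = (z + 2)*(z^4 + z^3 - 30*z^2 - 32*z + 160) = (z + 2)*(z + 4)*(z^3 - 3*z^2 - 18*z + 40) = (z + 2)*(z + 4)^2*(z^2 - 7*z + 10) = (z - 5)*(z + 2)*(z + 4)^2*(z - 2)
(4) = (n - 2)*(n^5 - 8*n^4 + 12*n^3 + 32*n^2 - 64*n) = n*(n - 2)*(n^4 - 8*n^3 + 12*n^2 + 32*n - 64) = n*(n - 4)*(n - 2)*(n^3 - 4*n^2 - 4*n + 16) = n*(n - 4)^2*(n - 2)*(n^2 - 4) = n*(n - 4)^2*(n - 2)*(n + 2)*(n - 2)
(5) = (l - 5)*(l + 3)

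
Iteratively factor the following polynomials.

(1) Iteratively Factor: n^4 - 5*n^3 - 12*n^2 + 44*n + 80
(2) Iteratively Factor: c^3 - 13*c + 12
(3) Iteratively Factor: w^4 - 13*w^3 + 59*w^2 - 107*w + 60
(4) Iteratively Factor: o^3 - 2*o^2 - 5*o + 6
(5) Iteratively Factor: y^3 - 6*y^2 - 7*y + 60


(1) = (n + 2)*(n^3 - 7*n^2 + 2*n + 40) = (n - 5)*(n + 2)*(n^2 - 2*n - 8) = (n - 5)*(n + 2)^2*(n - 4)
(2) = (c + 4)*(c^2 - 4*c + 3) = (c - 3)*(c + 4)*(c - 1)
(3) = (w - 5)*(w^3 - 8*w^2 + 19*w - 12) = (w - 5)*(w - 4)*(w^2 - 4*w + 3) = (w - 5)*(w - 4)*(w - 3)*(w - 1)
(4) = (o - 3)*(o^2 + o - 2) = (o - 3)*(o + 2)*(o - 1)
(5) = (y + 3)*(y^2 - 9*y + 20) = (y - 5)*(y + 3)*(y - 4)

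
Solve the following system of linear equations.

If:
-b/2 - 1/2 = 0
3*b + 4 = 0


Then:
No Solution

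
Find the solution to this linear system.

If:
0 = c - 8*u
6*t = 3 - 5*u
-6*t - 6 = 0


Then:
c = 72/5
t = -1
u = 9/5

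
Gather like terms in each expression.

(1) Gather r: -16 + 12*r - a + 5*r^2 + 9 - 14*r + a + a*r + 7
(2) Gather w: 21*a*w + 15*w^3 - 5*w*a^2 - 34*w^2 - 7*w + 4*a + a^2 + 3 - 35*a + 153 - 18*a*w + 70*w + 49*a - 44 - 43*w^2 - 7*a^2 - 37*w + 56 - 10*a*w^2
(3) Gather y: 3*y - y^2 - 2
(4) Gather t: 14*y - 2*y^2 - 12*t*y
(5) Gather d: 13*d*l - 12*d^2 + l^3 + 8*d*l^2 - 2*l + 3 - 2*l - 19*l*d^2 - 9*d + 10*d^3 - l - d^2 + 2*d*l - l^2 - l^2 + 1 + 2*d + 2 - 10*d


(1) = 5*r^2 + r*(a - 2)
(2) = -6*a^2 + 18*a + 15*w^3 + w^2*(-10*a - 77) + w*(-5*a^2 + 3*a + 26) + 168
(3) = -y^2 + 3*y - 2
(4) = -12*t*y - 2*y^2 + 14*y
(5) = 10*d^3 + d^2*(-19*l - 13) + d*(8*l^2 + 15*l - 17) + l^3 - 2*l^2 - 5*l + 6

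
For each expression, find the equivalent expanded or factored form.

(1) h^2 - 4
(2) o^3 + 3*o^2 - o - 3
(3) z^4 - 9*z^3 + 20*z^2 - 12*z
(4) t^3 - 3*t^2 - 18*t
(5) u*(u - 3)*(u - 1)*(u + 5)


(1) = (h - 2)*(h + 2)
(2) = (o - 1)*(o + 1)*(o + 3)
(3) = z*(z - 6)*(z - 2)*(z - 1)
(4) = t*(t - 6)*(t + 3)
(5) = u^4 + u^3 - 17*u^2 + 15*u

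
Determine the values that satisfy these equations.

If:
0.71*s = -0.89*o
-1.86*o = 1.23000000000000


Then:
o = -0.66
s = 0.83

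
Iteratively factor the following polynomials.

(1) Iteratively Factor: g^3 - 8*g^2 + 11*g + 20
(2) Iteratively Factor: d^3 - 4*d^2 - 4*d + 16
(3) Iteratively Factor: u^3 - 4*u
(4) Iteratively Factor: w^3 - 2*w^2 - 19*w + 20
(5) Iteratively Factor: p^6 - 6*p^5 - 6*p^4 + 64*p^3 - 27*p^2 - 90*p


(1) = (g + 1)*(g^2 - 9*g + 20) = (g - 5)*(g + 1)*(g - 4)
(2) = (d - 2)*(d^2 - 2*d - 8) = (d - 4)*(d - 2)*(d + 2)
(3) = (u - 2)*(u^2 + 2*u) = (u - 2)*(u + 2)*(u)
(4) = (w + 4)*(w^2 - 6*w + 5) = (w - 1)*(w + 4)*(w - 5)
(5) = (p)*(p^5 - 6*p^4 - 6*p^3 + 64*p^2 - 27*p - 90) = p*(p + 3)*(p^4 - 9*p^3 + 21*p^2 + p - 30) = p*(p - 3)*(p + 3)*(p^3 - 6*p^2 + 3*p + 10) = p*(p - 3)*(p - 2)*(p + 3)*(p^2 - 4*p - 5) = p*(p - 5)*(p - 3)*(p - 2)*(p + 3)*(p + 1)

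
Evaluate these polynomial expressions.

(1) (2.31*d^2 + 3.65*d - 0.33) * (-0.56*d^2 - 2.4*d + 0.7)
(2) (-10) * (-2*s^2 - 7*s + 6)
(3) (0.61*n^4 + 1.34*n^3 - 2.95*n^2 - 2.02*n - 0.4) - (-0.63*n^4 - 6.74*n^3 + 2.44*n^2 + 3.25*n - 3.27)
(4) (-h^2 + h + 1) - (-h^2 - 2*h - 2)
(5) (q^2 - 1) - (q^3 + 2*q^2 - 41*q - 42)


(1) = -1.2936*d^4 - 7.588*d^3 - 6.9582*d^2 + 3.347*d - 0.231
(2) = 20*s^2 + 70*s - 60
(3) = 1.24*n^4 + 8.08*n^3 - 5.39*n^2 - 5.27*n + 2.87
(4) = 3*h + 3
(5) = -q^3 - q^2 + 41*q + 41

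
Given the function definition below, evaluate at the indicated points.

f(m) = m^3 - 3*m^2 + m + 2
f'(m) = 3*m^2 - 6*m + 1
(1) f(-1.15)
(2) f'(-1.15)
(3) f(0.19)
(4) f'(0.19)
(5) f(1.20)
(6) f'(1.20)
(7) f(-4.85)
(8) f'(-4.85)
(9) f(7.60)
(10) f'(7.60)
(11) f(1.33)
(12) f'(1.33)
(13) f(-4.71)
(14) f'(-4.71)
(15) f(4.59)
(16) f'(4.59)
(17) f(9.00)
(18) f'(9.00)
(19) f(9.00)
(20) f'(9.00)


(1) = -4.64
(2) = 11.87
(3) = 2.09
(4) = -0.03
(5) = 0.61
(6) = -1.88
(7) = -187.50
(8) = 100.67
(9) = 275.30
(10) = 128.68
(11) = 0.38
(12) = -1.67
(13) = -173.75
(14) = 95.81
(15) = 40.09
(16) = 36.66
(17) = 497.00
(18) = 190.00
(19) = 497.00
(20) = 190.00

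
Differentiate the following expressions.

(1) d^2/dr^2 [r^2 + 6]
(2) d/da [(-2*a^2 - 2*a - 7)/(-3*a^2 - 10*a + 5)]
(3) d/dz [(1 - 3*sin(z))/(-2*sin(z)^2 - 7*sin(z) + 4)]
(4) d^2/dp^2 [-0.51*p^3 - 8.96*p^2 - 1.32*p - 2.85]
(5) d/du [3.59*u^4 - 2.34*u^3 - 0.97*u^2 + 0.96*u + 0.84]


(1) = 2
(2) = 2*(7*a^2 - 31*a - 40)/(9*a^4 + 60*a^3 + 70*a^2 - 100*a + 25)
(3) = (-6*sin(z)^2 + 4*sin(z) - 5)*cos(z)/((sin(z) + 4)^2*(2*sin(z) - 1)^2)
(4) = -3.06*p - 17.92
(5) = 14.36*u^3 - 7.02*u^2 - 1.94*u + 0.96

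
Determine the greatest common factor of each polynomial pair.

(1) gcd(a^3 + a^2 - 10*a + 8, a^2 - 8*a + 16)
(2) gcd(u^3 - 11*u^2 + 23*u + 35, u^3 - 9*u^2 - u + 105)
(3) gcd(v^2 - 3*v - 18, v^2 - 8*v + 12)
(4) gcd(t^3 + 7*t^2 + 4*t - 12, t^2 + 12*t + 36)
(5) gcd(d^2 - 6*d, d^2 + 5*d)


(1) = gcd((a - 2)*(a - 1)*(a + 4), (a - 4)^2) = 1
(2) = u^2 - 12*u + 35
(3) = v - 6
(4) = gcd((t - 1)*(t + 2)*(t + 6), (t + 6)^2) = t + 6
(5) = gcd(d*(d - 6), d*(d + 5)) = d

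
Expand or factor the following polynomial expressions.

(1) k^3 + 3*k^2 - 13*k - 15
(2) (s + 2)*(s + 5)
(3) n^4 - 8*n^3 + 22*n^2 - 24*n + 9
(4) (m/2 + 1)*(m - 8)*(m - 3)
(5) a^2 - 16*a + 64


(1) = (k - 3)*(k + 1)*(k + 5)
(2) = s^2 + 7*s + 10
(3) = (n - 3)^2*(n - 1)^2
(4) = m^3/2 - 9*m^2/2 + m + 24
(5) = (a - 8)^2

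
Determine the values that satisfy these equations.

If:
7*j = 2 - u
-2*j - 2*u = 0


Then:
j = 1/3
u = -1/3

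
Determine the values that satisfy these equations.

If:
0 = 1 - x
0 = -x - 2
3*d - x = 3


Then:
No Solution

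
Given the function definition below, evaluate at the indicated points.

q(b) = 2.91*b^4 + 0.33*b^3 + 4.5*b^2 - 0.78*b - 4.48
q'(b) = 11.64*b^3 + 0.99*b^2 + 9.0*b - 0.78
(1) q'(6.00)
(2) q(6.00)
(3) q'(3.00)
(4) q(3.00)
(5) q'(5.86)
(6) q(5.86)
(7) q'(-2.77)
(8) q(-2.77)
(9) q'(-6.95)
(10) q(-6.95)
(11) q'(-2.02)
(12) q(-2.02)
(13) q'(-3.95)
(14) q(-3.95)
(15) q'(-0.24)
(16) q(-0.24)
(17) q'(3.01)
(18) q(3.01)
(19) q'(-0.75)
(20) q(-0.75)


(1) = 2603.10
(2) = 3995.48
(3) = 349.41
(4) = 278.30
(5) = 2428.27
(6) = 3643.38
(7) = -265.51
(8) = 196.52
(9) = -3923.09
(10) = 6896.93
(11) = -110.86
(12) = 61.19
(13) = -738.26
(14) = 756.88
(15) = -3.04
(16) = -4.03
(17) = 352.71
(18) = 281.81
(19) = -11.88
(20) = -0.58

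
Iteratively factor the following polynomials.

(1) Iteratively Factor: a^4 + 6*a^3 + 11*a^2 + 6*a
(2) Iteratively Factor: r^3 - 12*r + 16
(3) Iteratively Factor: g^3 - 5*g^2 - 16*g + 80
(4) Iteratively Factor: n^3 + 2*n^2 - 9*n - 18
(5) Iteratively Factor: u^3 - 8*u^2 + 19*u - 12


(1) = (a)*(a^3 + 6*a^2 + 11*a + 6) = a*(a + 2)*(a^2 + 4*a + 3) = a*(a + 1)*(a + 2)*(a + 3)
(2) = (r - 2)*(r^2 + 2*r - 8) = (r - 2)^2*(r + 4)
(3) = (g - 5)*(g^2 - 16) = (g - 5)*(g - 4)*(g + 4)
(4) = (n + 2)*(n^2 - 9) = (n - 3)*(n + 2)*(n + 3)
(5) = (u - 4)*(u^2 - 4*u + 3) = (u - 4)*(u - 1)*(u - 3)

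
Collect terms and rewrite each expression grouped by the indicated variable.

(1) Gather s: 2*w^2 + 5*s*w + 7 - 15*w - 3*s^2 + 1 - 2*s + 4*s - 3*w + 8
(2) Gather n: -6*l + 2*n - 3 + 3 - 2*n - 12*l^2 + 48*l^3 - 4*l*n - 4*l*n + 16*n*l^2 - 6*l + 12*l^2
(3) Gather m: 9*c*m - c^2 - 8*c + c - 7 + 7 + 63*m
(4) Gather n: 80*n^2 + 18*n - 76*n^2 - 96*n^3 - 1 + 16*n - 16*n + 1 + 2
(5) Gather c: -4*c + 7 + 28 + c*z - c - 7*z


(1) = -3*s^2 + s*(5*w + 2) + 2*w^2 - 18*w + 16
(2) = 48*l^3 - 12*l + n*(16*l^2 - 8*l)
(3) = -c^2 - 7*c + m*(9*c + 63)
(4) = -96*n^3 + 4*n^2 + 18*n + 2
(5) = c*(z - 5) - 7*z + 35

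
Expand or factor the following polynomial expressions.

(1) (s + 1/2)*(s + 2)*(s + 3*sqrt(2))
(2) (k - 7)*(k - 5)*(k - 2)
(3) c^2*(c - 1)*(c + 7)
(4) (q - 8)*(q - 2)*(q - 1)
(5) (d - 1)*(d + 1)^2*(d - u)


(1) = s^3 + 5*s^2/2 + 3*sqrt(2)*s^2 + s + 15*sqrt(2)*s/2 + 3*sqrt(2)
(2) = k^3 - 14*k^2 + 59*k - 70
(3) = c^4 + 6*c^3 - 7*c^2
(4) = q^3 - 11*q^2 + 26*q - 16
(5) = d^4 - d^3*u + d^3 - d^2*u - d^2 + d*u - d + u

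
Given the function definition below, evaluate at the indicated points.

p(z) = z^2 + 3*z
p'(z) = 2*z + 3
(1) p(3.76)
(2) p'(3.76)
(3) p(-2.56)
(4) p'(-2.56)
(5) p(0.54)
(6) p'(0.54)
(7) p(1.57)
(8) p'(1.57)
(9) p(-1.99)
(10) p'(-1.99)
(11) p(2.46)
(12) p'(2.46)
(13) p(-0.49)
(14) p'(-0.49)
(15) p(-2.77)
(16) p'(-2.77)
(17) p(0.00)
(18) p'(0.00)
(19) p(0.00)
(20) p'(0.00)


(1) = 25.42
(2) = 10.52
(3) = -1.13
(4) = -2.12
(5) = 1.91
(6) = 4.08
(7) = 7.17
(8) = 6.14
(9) = -2.01
(10) = -0.98
(11) = 13.43
(12) = 7.92
(13) = -1.23
(14) = 2.02
(15) = -0.64
(16) = -2.54
(17) = 0.00
(18) = 3.00
(19) = 0.00
(20) = 3.00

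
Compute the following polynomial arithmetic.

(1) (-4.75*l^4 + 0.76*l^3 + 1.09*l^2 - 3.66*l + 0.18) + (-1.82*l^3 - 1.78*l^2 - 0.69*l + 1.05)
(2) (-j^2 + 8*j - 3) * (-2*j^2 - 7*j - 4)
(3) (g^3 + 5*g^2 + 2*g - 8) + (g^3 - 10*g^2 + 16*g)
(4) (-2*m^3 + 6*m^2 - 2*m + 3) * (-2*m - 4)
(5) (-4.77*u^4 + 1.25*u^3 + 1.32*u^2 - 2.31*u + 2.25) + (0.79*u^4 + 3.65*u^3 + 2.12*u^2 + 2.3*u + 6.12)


(1) = -4.75*l^4 - 1.06*l^3 - 0.69*l^2 - 4.35*l + 1.23
(2) = 2*j^4 - 9*j^3 - 46*j^2 - 11*j + 12
(3) = 2*g^3 - 5*g^2 + 18*g - 8
(4) = 4*m^4 - 4*m^3 - 20*m^2 + 2*m - 12
(5) = -3.98*u^4 + 4.9*u^3 + 3.44*u^2 - 0.01*u + 8.37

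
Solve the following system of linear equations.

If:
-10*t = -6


Then:
t = 3/5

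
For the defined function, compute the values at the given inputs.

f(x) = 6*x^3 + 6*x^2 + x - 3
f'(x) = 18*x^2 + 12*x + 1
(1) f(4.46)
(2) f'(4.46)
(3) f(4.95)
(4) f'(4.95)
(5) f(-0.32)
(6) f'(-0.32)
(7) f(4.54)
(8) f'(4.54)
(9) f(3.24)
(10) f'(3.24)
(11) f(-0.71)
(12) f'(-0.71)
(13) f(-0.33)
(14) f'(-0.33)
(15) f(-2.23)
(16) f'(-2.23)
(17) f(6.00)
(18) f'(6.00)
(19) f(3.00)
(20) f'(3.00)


(1) = 653.11
(2) = 412.57
(3) = 876.69
(4) = 501.45
(5) = -2.90
(6) = -1.00
(7) = 686.67
(8) = 426.49
(9) = 267.30
(10) = 228.84
(11) = -2.83
(12) = 1.55
(13) = -2.89
(14) = -1.00
(15) = -41.93
(16) = 63.75
(17) = 1515.00
(18) = 721.00
(19) = 216.00
(20) = 199.00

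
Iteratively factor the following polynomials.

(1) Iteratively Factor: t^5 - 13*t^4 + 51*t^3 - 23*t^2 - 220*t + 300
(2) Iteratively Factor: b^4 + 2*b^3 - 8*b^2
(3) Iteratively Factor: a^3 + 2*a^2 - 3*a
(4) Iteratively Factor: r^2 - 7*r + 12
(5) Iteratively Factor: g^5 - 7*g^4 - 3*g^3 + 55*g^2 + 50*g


(1) = (t - 5)*(t^4 - 8*t^3 + 11*t^2 + 32*t - 60) = (t - 5)*(t - 2)*(t^3 - 6*t^2 - t + 30) = (t - 5)*(t - 3)*(t - 2)*(t^2 - 3*t - 10) = (t - 5)^2*(t - 3)*(t - 2)*(t + 2)
(2) = (b - 2)*(b^3 + 4*b^2) = (b - 2)*(b + 4)*(b^2) = b*(b - 2)*(b + 4)*(b)
(3) = (a - 1)*(a^2 + 3*a) = a*(a - 1)*(a + 3)
(4) = (r - 3)*(r - 4)
(5) = (g - 5)*(g^4 - 2*g^3 - 13*g^2 - 10*g) = (g - 5)*(g + 2)*(g^3 - 4*g^2 - 5*g) = (g - 5)^2*(g + 2)*(g^2 + g) = (g - 5)^2*(g + 1)*(g + 2)*(g)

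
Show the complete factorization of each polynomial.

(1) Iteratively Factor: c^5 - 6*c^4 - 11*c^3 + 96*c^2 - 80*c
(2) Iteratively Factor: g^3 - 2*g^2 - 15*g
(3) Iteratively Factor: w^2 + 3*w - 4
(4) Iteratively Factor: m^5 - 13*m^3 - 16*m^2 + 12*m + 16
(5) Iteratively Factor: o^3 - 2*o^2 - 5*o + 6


(1) = (c + 4)*(c^4 - 10*c^3 + 29*c^2 - 20*c) = (c - 1)*(c + 4)*(c^3 - 9*c^2 + 20*c) = (c - 4)*(c - 1)*(c + 4)*(c^2 - 5*c) = (c - 5)*(c - 4)*(c - 1)*(c + 4)*(c)
(2) = (g)*(g^2 - 2*g - 15) = g*(g - 5)*(g + 3)
(3) = (w + 4)*(w - 1)
(4) = (m - 4)*(m^4 + 4*m^3 + 3*m^2 - 4*m - 4) = (m - 4)*(m + 2)*(m^3 + 2*m^2 - m - 2) = (m - 4)*(m - 1)*(m + 2)*(m^2 + 3*m + 2) = (m - 4)*(m - 1)*(m + 1)*(m + 2)*(m + 2)
(5) = (o - 1)*(o^2 - o - 6) = (o - 1)*(o + 2)*(o - 3)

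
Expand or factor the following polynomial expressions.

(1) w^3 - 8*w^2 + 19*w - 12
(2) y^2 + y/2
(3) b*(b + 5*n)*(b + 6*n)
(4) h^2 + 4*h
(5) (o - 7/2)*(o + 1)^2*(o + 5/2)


(1) = (w - 4)*(w - 3)*(w - 1)
(2) = y*(y + 1/2)
(3) = b^3 + 11*b^2*n + 30*b*n^2
(4) = h*(h + 4)
(5) = o^4 + o^3 - 39*o^2/4 - 37*o/2 - 35/4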